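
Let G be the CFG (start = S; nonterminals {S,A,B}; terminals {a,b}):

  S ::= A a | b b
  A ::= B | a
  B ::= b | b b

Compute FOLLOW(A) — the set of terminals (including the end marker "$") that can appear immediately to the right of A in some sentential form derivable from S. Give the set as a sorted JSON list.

FIRST sets, iterate to fixpoint:
[1]
  A via A→a: +{a}
  B via B→b: +{b}
  S via S→A a: +{a}
  S via S→b b: +{b}
  FIRST[S]={a,b}  FIRST[A]={a}  FIRST[B]={b}
[2]
  A via A→B: +{b}
  FIRST[S]={a,b}  FIRST[A]={a,b}  FIRST[B]={b}
[3] (no change)
  FIRST[S]={a,b}  FIRST[A]={a,b}  FIRST[B]={b}

FOLLOW sets:
seed FOLLOW(S) with $
iter 1:
  S→A a: FOLLOW(A) ⊇ FIRST(a) = {a}; new: +{a}
  FOLLOW[S]={$}  FOLLOW[A]={a}  FOLLOW[B]={}
iter 2:
  A→B: FOLLOW(B) ⊇ FOLLOW(A) ⊇ {a}; new: +{a}
  FOLLOW[S]={$}  FOLLOW[A]={a}  FOLLOW[B]={a}
iter 3: (stable)
  FOLLOW[S]={$}  FOLLOW[A]={a}  FOLLOW[B]={a}

FOLLOW(A) = ["a"]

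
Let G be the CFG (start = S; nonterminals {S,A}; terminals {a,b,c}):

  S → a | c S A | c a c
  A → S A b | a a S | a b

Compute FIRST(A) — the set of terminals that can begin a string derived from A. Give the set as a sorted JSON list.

FIRST sets, iterate to fixpoint:
iter 1:
  A via A→a a S: +{a}
  S via S→a: +{a}
  S via S→c S A: +{c}
  S: {a,c}  A: {a}
iter 2:
  A via A→S A b: +{c}
  S: {a,c}  A: {a,c}
iter 3: done
  S: {a,c}  A: {a,c}

FIRST(A) = ["a", "c"]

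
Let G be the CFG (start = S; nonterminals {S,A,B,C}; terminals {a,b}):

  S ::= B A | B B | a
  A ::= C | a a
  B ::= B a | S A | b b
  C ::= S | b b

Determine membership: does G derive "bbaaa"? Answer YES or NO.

Convert to CNF:
  S -> B A | B B | a
  A -> B A | B B | T0 T0 | T1 T1 | a
  B -> B T0 | S A | T1 T1
  C -> B A | B B | T1 T1 | a
  T0 -> a
  T1 -> b

CYK table (by increasing span):
  T[0,0] 'b' = {T1}  orig:{}
  T[1,1] 'b' = {T1}  orig:{}
  T[2,2] 'a' = {A,C,S,T0}  orig:{A,C,S}
  T[3,3] 'a' = {A,C,S,T0}  orig:{A,C,S}
  T[4,4] 'a' = {A,C,S,T0}  orig:{A,C,S}
  T[0,1] 'bb' = {A,B,C}
  T[1,2] 'ba' = ∅
  T[2,3] 'aa' = {A,B}
  T[3,4] 'aa' = {A,B}
  T[0,2] 'bba' = {A,B,C,S}
  T[1,3] 'baa' = ∅
  T[2,4] 'aaa' = {A,B,C,S}
  T[0,3] 'bbaa' = {A,B,C,S}
  T[1,4] 'baaa' = ∅
  T[0,4] 'bbaaa' = {A,B,C,S}

S ∈ T[0,4] ⇒ YES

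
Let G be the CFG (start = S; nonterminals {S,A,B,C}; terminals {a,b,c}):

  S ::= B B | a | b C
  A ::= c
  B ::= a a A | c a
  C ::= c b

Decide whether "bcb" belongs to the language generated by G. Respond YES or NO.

CNF form of G:
  S -> B B | T2 C | a
  A -> c
  B -> T0 X3 | T1 T0
  C -> T1 T2
  T0 -> a
  T1 -> c
  T2 -> b
  X3 -> T0 A

CYK table (by increasing span):
  [0..0]={T2}  "b"  orig:{}
  [1..1]={A,T1}  "c"  orig:{A}
  [2..2]={T2}  "b"  orig:{}
  [0..1]=∅  "bc"
  [1..2]={C}  "cb"
  [0..2]={S}  "bcb"

S ∈ T[0,2] ⇒ YES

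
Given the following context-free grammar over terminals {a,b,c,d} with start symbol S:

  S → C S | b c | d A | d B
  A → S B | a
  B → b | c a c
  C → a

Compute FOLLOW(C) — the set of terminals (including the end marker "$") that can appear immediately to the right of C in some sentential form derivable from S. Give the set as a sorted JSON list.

FIRST sets, iterate to fixpoint:
pass 1:
  A via A→a: +{a}
  B via B→b: +{b}
  B via B→c a c: +{c}
  C via C→a: +{a}
  S via S→C S: +{a}
  S via S→b c: +{b}
  S via S→d A: +{d}
  FIRST[S]={a,b,d}  FIRST[A]={a}  FIRST[B]={b,c}  FIRST[C]={a}
pass 2:
  A via A→S B: +{b,d}
  FIRST[S]={a,b,d}  FIRST[A]={a,b,d}  FIRST[B]={b,c}  FIRST[C]={a}
pass 3: (stable)
  FIRST[S]={a,b,d}  FIRST[A]={a,b,d}  FIRST[B]={b,c}  FIRST[C]={a}

Compute FOLLOW by fixpoint:
seed FOLLOW(S) with $
round 1:
  A→S B: FOLLOW(S) ⊇ FIRST(B) = {b,c}; new: +{b,c}
  S→C S: FOLLOW(C) ⊇ FIRST(S) = {a,b,d}; new: +{a,b,d}
  S→d A: FOLLOW(A) ⊇ FOLLOW(S) ⊇ {$,b,c}; new: +{$,b,c}
  S→d B: FOLLOW(B) ⊇ FOLLOW(S) ⊇ {$,b,c}; new: +{$,b,c}
  S: {$,b,c}  A: {$,b,c}  B: {$,b,c}  C: {a,b,d}
round 2: (stable)
  S: {$,b,c}  A: {$,b,c}  B: {$,b,c}  C: {a,b,d}

FOLLOW(C) = ["a", "b", "d"]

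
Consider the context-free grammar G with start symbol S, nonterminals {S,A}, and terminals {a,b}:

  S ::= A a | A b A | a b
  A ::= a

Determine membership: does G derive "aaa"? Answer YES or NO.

CNF form of G:
  S -> A T0 | A X2 | T0 T1
  A -> a
  T0 -> a
  T1 -> b
  X2 -> T1 A

Fill CYK table bottom-up:
  [0..0]={A,T0}  "a"  orig:{A}
  [1..1]={A,T0}  "a"  orig:{A}
  [2..2]={A,T0}  "a"  orig:{A}
  [0..1]={S}  "aa"
  [1..2]={S}  "aa"
  [0..2]=∅  "aaa"

S ∉ T[0,2] ⇒ NO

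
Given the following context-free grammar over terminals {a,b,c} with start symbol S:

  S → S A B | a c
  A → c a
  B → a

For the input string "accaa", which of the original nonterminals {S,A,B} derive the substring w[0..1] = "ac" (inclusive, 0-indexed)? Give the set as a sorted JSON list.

Convert to CNF:
  S -> S X2 | T1 T0
  A -> T0 T1
  B -> a
  T0 -> c
  T1 -> a
  X2 -> A B

Fill CYK table bottom-up, restricted to cells inside w[0..1]:
  cell(0,0) a: {B,T1}  orig:{B}
  cell(1,1) c: {T0}  orig:{}
  cell(0,1) ac: {S}

Original NTs in T[0,1] deriving "ac": ["S"]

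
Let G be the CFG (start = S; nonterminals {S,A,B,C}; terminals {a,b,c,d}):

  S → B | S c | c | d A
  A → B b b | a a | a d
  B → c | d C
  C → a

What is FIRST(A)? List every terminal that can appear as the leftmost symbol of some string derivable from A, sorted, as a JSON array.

FIRST iteration:
[1]
  A via A→a a: +{a}
  B via B→c: +{c}
  B via B→d C: +{d}
  C via C→a: +{a}
  S via S→B: +{c,d}
  S: {c,d}  A: {a}  B: {c,d}  C: {a}
[2]
  A via A→B b b: +{c,d}
  S: {c,d}  A: {a,c,d}  B: {c,d}  C: {a}
[3] (no change)
  S: {c,d}  A: {a,c,d}  B: {c,d}  C: {a}

FIRST(A) = ["a", "c", "d"]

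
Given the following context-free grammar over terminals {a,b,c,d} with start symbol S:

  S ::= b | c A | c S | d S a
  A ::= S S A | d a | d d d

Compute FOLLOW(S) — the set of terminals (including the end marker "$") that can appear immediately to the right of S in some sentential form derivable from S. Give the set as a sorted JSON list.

Compute FIRST by fixpoint:
round 1:
  A via A→d a: +{d}
  S via S→b: +{b}
  S via S→c A: +{c}
  S via S→d S a: +{d}
  S: {b,c,d}  A: {d}
round 2:
  A via A→S S A: +{b,c}
  S: {b,c,d}  A: {b,c,d}
round 3: (no change)
  S: {b,c,d}  A: {b,c,d}

FOLLOW sets:
FOLLOW(S) := {$}
[1]
  A→S S A: FOLLOW(S) ⊇ FIRST(S) = {b,c,d}; new: +{b,c,d}
  S→c A: FOLLOW(A) ⊇ FOLLOW(S) ⊇ {$,b,c,d}; new: +{$,b,c,d}
  S→d S a: FOLLOW(S) ⊇ FIRST(a) = {a}; new: +{a}
  S: {$,a,b,c,d}  A: {$,b,c,d}
[2]
  S→c A: FOLLOW(A) ⊇ FOLLOW(S) ⊇ {$,a,b,c,d}; new: +{a}
  S: {$,a,b,c,d}  A: {$,a,b,c,d}
[3] — fixpoint
  S: {$,a,b,c,d}  A: {$,a,b,c,d}

FOLLOW(S) = ["$", "a", "b", "c", "d"]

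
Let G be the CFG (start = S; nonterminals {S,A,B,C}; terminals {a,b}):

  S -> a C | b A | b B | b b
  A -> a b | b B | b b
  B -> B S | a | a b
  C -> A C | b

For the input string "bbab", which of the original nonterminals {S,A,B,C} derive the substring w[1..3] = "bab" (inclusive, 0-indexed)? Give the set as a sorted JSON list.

CNF form of G:
  S -> T0 C | T1 A | T1 B | T1 T1
  A -> T0 T1 | T1 B | T1 T1
  B -> B S | T0 T1 | a
  C -> A C | b
  T0 -> a
  T1 -> b

CYK fill, restricted to cells inside w[1..3]:
  cell(1,1) b: {C,T1}  orig:{C}
  cell(2,2) a: {B,T0}  orig:{B}
  cell(3,3) b: {C,T1}  orig:{C}
  cell(1,2) ba: {A,S}
  cell(2,3) ab: {A,B,S}
  cell(1,3) bab: {A,C,S}

Original NTs in T[1,3] deriving "bab": ["A", "C", "S"]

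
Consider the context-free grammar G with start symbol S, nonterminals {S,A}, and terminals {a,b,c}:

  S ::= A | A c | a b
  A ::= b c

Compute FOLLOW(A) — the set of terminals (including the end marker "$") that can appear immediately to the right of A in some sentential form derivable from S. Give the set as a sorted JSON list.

FIRST iteration:
round 1:
  A via A→b c: +{b}
  S via S→A: +{b}
  S via S→a b: +{a}
  FIRST(S)={a,b}  FIRST(A)={b}
round 2: done
  FIRST(S)={a,b}  FIRST(A)={b}

FOLLOW iteration:
initialize: $ ∈ FOLLOW(S)
iter 1:
  S→A: FOLLOW(A) ⊇ FOLLOW(S) ⊇ {$}; new: +{$}
  S→A c: FOLLOW(A) ⊇ FIRST(c) = {c}; new: +{c}
  FOLLOW[S]={$}  FOLLOW[A]={$,c}
iter 2: done
  FOLLOW[S]={$}  FOLLOW[A]={$,c}

FOLLOW(A) = ["$", "c"]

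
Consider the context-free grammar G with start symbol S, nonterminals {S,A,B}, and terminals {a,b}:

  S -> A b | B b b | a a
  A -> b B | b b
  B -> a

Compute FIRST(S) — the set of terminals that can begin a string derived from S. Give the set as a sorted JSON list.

Compute FIRST by fixpoint:
iter 1:
  A via A→b B: +{b}
  B via B→a: +{a}
  S via S→A b: +{b}
  S via S→B b b: +{a}
  S: {a,b}  A: {b}  B: {a}
iter 2: (no change)
  S: {a,b}  A: {b}  B: {a}

FIRST(S) = ["a", "b"]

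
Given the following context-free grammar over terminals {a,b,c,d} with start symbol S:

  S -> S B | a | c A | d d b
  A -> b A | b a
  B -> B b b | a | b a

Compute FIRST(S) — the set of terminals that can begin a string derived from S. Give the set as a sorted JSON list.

FIRST sets, iterate to fixpoint:
round 1:
  A via A→b A: +{b}
  B via B→a: +{a}
  B via B→b a: +{b}
  S via S→a: +{a}
  S via S→c A: +{c}
  S via S→d d b: +{d}
  S: {a,c,d}  A: {b}  B: {a,b}
round 2: — fixpoint
  S: {a,c,d}  A: {b}  B: {a,b}

FIRST(S) = ["a", "c", "d"]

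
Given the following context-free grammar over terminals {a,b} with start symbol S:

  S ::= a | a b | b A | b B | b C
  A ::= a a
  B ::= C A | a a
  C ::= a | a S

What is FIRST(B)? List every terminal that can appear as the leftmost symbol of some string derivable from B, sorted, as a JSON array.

FIRST iteration:
pass 1:
  A via A→a a: +{a}
  B via B→a a: +{a}
  C via C→a: +{a}
  S via S→a: +{a}
  S via S→b A: +{b}
  FIRST(S)={a,b}  FIRST(A)={a}  FIRST(B)={a}  FIRST(C)={a}
pass 2: (stable)
  FIRST(S)={a,b}  FIRST(A)={a}  FIRST(B)={a}  FIRST(C)={a}

FIRST(B) = ["a"]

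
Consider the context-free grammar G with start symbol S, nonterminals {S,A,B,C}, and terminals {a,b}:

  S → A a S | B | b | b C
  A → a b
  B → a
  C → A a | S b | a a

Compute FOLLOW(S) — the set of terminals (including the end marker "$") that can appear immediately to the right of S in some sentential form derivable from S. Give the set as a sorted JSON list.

Compute FIRST by fixpoint:
round 1:
  A via A→a b: +{a}
  B via B→a: +{a}
  C via C→A a: +{a}
  S via S→A a S: +{a}
  S via S→b: +{b}
  FIRST(S)={a,b}  FIRST(A)={a}  FIRST(B)={a}  FIRST(C)={a}
round 2:
  C via C→S b: +{b}
  FIRST(S)={a,b}  FIRST(A)={a}  FIRST(B)={a}  FIRST(C)={a,b}
round 3: done
  FIRST(S)={a,b}  FIRST(A)={a}  FIRST(B)={a}  FIRST(C)={a,b}

FOLLOW iteration:
FOLLOW(S) := {$}
[1]
  C→A a: FOLLOW(A) ⊇ FIRST(a) = {a}; new: +{a}
  C→S b: FOLLOW(S) ⊇ FIRST(b) = {b}; new: +{b}
  S→B: FOLLOW(B) ⊇ FOLLOW(S) ⊇ {$,b}; new: +{$,b}
  S→b C: FOLLOW(C) ⊇ FOLLOW(S) ⊇ {$,b}; new: +{$,b}
  FOLLOW[S]={$,b}  FOLLOW[A]={a}  FOLLOW[B]={$,b}  FOLLOW[C]={$,b}
[2] done
  FOLLOW[S]={$,b}  FOLLOW[A]={a}  FOLLOW[B]={$,b}  FOLLOW[C]={$,b}

FOLLOW(S) = ["$", "b"]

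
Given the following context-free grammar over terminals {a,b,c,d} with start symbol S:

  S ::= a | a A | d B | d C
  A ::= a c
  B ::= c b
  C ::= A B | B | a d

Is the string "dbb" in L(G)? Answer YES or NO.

CNF form of G:
  S -> T0 A | T3 B | T3 C | a
  A -> T0 T1
  B -> T1 T2
  C -> A B | T0 T3 | T1 T2
  T0 -> a
  T1 -> c
  T2 -> b
  T3 -> d

CYK table (by increasing span):
  T[0,0] 'd' = {T3}  orig:{}
  T[1,1] 'b' = {T2}  orig:{}
  T[2,2] 'b' = {T2}  orig:{}
  T[0,1] 'db' = ∅
  T[1,2] 'bb' = ∅
  T[0,2] 'dbb' = ∅

S ∉ T[0,2] ⇒ NO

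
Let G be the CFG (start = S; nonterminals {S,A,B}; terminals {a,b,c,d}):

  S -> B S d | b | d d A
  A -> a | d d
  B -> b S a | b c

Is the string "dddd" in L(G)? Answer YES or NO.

CNF form of G:
  S -> B X5 | T0 X6 | b
  A -> T0 T0 | a
  B -> T1 T3 | T1 X4
  T0 -> d
  T1 -> b
  T2 -> a
  T3 -> c
  X4 -> S T2
  X5 -> S T0
  X6 -> T0 A

CYK fill:
  cell(0,0) d: {T0}  orig:{}
  cell(1,1) d: {T0}  orig:{}
  cell(2,2) d: {T0}  orig:{}
  cell(3,3) d: {T0}  orig:{}
  cell(0,1) dd: {A}
  cell(1,2) dd: {A}
  cell(2,3) dd: {A}
  cell(0,2) ddd: {X6}  orig:{}
  cell(1,3) ddd: {X6}  orig:{}
  cell(0,3) dddd: {S}

S ∈ T[0,3] ⇒ YES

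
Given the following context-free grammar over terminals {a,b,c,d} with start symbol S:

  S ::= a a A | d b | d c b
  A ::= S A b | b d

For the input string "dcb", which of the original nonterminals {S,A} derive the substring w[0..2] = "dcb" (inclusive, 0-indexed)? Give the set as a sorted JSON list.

CNF form of G:
  S -> T1 T0 | T1 X6 | T2 X5
  A -> S X4 | T0 T1
  T0 -> b
  T1 -> d
  T2 -> a
  T3 -> c
  X4 -> A T0
  X5 -> T2 A
  X6 -> T3 T0

CYK fill — only the sub-triangle for w[0..2]:
  cell(0,0) d: {T1}  orig:{}
  cell(1,1) c: {T3}  orig:{}
  cell(2,2) b: {T0}  orig:{}
  cell(0,1) dc: ∅
  cell(1,2) cb: {X6}  orig:{}
  cell(0,2) dcb: {S}

Original NTs in T[0,2] deriving "dcb": ["S"]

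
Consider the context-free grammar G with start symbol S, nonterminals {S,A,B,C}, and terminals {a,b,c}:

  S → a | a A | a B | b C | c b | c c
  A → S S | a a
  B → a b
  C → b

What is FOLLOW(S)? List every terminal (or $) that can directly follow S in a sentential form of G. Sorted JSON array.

FIRST iteration:
iter 1:
  A via A→a a: +{a}
  B via B→a b: +{a}
  C via C→b: +{b}
  S via S→a: +{a}
  S via S→b C: +{b}
  S via S→c b: +{c}
  FIRST[S]={a,b,c}  FIRST[A]={a}  FIRST[B]={a}  FIRST[C]={b}
iter 2:
  A via A→S S: +{b,c}
  FIRST[S]={a,b,c}  FIRST[A]={a,b,c}  FIRST[B]={a}  FIRST[C]={b}
iter 3: (no change)
  FIRST[S]={a,b,c}  FIRST[A]={a,b,c}  FIRST[B]={a}  FIRST[C]={b}

FOLLOW sets:
initialize: $ ∈ FOLLOW(S)
round 1:
  A→S S: FOLLOW(S) ⊇ FIRST(S) = {a,b,c}; new: +{a,b,c}
  S→a A: FOLLOW(A) ⊇ FOLLOW(S) ⊇ {$,a,b,c}; new: +{$,a,b,c}
  S→a B: FOLLOW(B) ⊇ FOLLOW(S) ⊇ {$,a,b,c}; new: +{$,a,b,c}
  S→b C: FOLLOW(C) ⊇ FOLLOW(S) ⊇ {$,a,b,c}; new: +{$,a,b,c}
  S: {$,a,b,c}  A: {$,a,b,c}  B: {$,a,b,c}  C: {$,a,b,c}
round 2: (no change)
  S: {$,a,b,c}  A: {$,a,b,c}  B: {$,a,b,c}  C: {$,a,b,c}

FOLLOW(S) = ["$", "a", "b", "c"]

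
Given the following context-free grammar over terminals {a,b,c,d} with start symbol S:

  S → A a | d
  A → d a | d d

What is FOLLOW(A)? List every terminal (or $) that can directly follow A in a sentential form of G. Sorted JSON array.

FIRST sets, iterate to fixpoint:
round 1:
  A via A→d a: +{d}
  S via S→A a: +{d}
  FIRST(S)={d}  FIRST(A)={d}
round 2: — fixpoint
  FIRST(S)={d}  FIRST(A)={d}

FOLLOW sets:
seed FOLLOW(S) with $
pass 1:
  S→A a: FOLLOW(A) ⊇ FIRST(a) = {a}; new: +{a}
  FOLLOW(S)={$}  FOLLOW(A)={a}
pass 2: (stable)
  FOLLOW(S)={$}  FOLLOW(A)={a}

FOLLOW(A) = ["a"]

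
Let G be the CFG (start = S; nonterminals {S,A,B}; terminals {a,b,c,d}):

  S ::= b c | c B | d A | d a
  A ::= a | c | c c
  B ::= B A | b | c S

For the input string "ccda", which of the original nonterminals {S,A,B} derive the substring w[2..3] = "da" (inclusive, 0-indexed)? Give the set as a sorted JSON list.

Convert to CNF:
  S -> T0 B | T1 T0 | T2 A | T2 T3
  A -> T0 T0 | a | c
  B -> B A | T0 S | b
  T0 -> c
  T1 -> b
  T2 -> d
  T3 -> a

Fill CYK table bottom-up, restricted to cells inside w[2..3]:
  T[2,2] 'd' = {T2}  orig:{}
  T[3,3] 'a' = {A,T3}  orig:{A}
  T[2,3] 'da' = {S}

Original NTs in T[2,3] deriving "da": ["S"]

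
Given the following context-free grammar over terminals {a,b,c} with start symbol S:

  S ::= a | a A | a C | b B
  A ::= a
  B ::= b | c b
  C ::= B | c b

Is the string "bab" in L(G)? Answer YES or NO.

Convert to CNF:
  S -> T1 B | T2 A | T2 C | a
  A -> a
  B -> T0 T1 | b
  C -> T0 T1 | b
  T0 -> c
  T1 -> b
  T2 -> a

Fill CYK table bottom-up:
  [0..0]={B,C,T1}  "b"  orig:{B,C}
  [1..1]={A,S,T2}  "a"  orig:{A,S}
  [2..2]={B,C,T1}  "b"  orig:{B,C}
  [0..1]=∅  "ba"
  [1..2]={S}  "ab"
  [0..2]=∅  "bab"

S ∉ T[0,2] ⇒ NO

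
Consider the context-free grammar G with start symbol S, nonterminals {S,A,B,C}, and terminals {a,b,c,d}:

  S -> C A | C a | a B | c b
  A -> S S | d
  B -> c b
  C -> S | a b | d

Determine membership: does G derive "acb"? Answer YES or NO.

Convert to CNF:
  S -> C A | C T2 | T0 T1 | T2 B
  A -> S S | d
  B -> T0 T1
  C -> C A | C T2 | T0 T1 | T2 B | T2 T1 | d
  T0 -> c
  T1 -> b
  T2 -> a

CYK table (by increasing span):
  [0..0]={T2}  "a"  orig:{}
  [1..1]={T0}  "c"  orig:{}
  [2..2]={T1}  "b"  orig:{}
  [0..1]=∅  "ac"
  [1..2]={B,C,S}  "cb"
  [0..2]={C,S}  "acb"

S ∈ T[0,2] ⇒ YES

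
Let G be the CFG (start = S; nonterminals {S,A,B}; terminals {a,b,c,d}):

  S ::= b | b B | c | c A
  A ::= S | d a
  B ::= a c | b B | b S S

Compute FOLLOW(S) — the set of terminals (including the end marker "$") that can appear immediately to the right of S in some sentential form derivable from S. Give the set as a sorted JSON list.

FIRST iteration:
iter 1:
  A via A→d a: +{d}
  B via B→a c: +{a}
  B via B→b B: +{b}
  S via S→b: +{b}
  S via S→c: +{c}
  FIRST[S]={b,c}  FIRST[A]={d}  FIRST[B]={a,b}
iter 2:
  A via A→S: +{b,c}
  FIRST[S]={b,c}  FIRST[A]={b,c,d}  FIRST[B]={a,b}
iter 3: (no change)
  FIRST[S]={b,c}  FIRST[A]={b,c,d}  FIRST[B]={a,b}

Compute FOLLOW by fixpoint:
initialize: $ ∈ FOLLOW(S)
pass 1:
  B→b S S: FOLLOW(S) ⊇ FIRST(S) = {b,c}; new: +{b,c}
  S→b B: FOLLOW(B) ⊇ FOLLOW(S) ⊇ {$,b,c}; new: +{$,b,c}
  S→c A: FOLLOW(A) ⊇ FOLLOW(S) ⊇ {$,b,c}; new: +{$,b,c}
  FOLLOW[S]={$,b,c}  FOLLOW[A]={$,b,c}  FOLLOW[B]={$,b,c}
pass 2: (stable)
  FOLLOW[S]={$,b,c}  FOLLOW[A]={$,b,c}  FOLLOW[B]={$,b,c}

FOLLOW(S) = ["$", "b", "c"]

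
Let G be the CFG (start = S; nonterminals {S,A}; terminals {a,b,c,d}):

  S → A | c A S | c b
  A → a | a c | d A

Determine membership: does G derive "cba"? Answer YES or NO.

CNF form of G:
  S -> T0 T1 | T1 T3 | T1 X4 | T2 A | a
  A -> T0 T1 | T2 A | a
  T0 -> a
  T1 -> c
  T2 -> d
  T3 -> b
  X4 -> A S

CYK table (by increasing span):
  [0..0]={T1}  "c"  orig:{}
  [1..1]={T3}  "b"  orig:{}
  [2..2]={A,S,T0}  "a"  orig:{A,S}
  [0..1]={S}  "cb"
  [1..2]=∅  "ba"
  [0..2]=∅  "cba"

S ∉ T[0,2] ⇒ NO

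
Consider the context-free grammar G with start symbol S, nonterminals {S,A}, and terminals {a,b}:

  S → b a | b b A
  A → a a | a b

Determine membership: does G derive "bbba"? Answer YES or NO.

Convert to CNF:
  S -> T1 T0 | T1 X2
  A -> T0 T0 | T0 T1
  T0 -> a
  T1 -> b
  X2 -> T1 A

CYK table (by increasing span):
  T[0,0] 'b' = {T1}  orig:{}
  T[1,1] 'b' = {T1}  orig:{}
  T[2,2] 'b' = {T1}  orig:{}
  T[3,3] 'a' = {T0}  orig:{}
  T[0,1] 'bb' = ∅
  T[1,2] 'bb' = ∅
  T[2,3] 'ba' = {S}
  T[0,2] 'bbb' = ∅
  T[1,3] 'bba' = ∅
  T[0,3] 'bbba' = ∅

S ∉ T[0,3] ⇒ NO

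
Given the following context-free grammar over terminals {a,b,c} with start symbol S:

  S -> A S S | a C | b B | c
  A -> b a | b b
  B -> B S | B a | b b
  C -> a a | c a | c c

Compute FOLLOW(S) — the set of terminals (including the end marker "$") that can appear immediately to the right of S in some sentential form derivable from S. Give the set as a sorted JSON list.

Compute FIRST by fixpoint:
[1]
  A via A→b a: +{b}
  B via B→b b: +{b}
  C via C→a a: +{a}
  C via C→c a: +{c}
  S via S→A S S: +{b}
  S via S→a C: +{a}
  S via S→c: +{c}
  S: {a,b,c}  A: {b}  B: {b}  C: {a,c}
[2] done
  S: {a,b,c}  A: {b}  B: {b}  C: {a,c}

Compute FOLLOW by fixpoint:
FOLLOW(S) := {$}
round 1:
  B→B S: FOLLOW(B) ⊇ FIRST(S) = {a,b,c}; new: +{a,b,c}
  B→B S: FOLLOW(S) ⊇ FOLLOW(B) ⊇ {a,b,c}; new: +{a,b,c}
  S→A S S: FOLLOW(A) ⊇ FIRST(S) = {a,b,c}; new: +{a,b,c}
  S→a C: FOLLOW(C) ⊇ FOLLOW(S) ⊇ {$,a,b,c}; new: +{$,a,b,c}
  S→b B: FOLLOW(B) ⊇ FOLLOW(S) ⊇ {$,a,b,c}; new: +{$}
  FOLLOW[S]={$,a,b,c}  FOLLOW[A]={a,b,c}  FOLLOW[B]={$,a,b,c}  FOLLOW[C]={$,a,b,c}
round 2: done
  FOLLOW[S]={$,a,b,c}  FOLLOW[A]={a,b,c}  FOLLOW[B]={$,a,b,c}  FOLLOW[C]={$,a,b,c}

FOLLOW(S) = ["$", "a", "b", "c"]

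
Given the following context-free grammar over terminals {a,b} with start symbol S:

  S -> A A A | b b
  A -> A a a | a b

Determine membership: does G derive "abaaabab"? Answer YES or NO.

CNF form of G:
  S -> A X3 | T1 T1
  A -> A X2 | T0 T1
  T0 -> a
  T1 -> b
  X2 -> T0 T0
  X3 -> A A

Fill CYK table bottom-up:
  [0..0]={T0}  "a"  orig:{}
  [1..1]={T1}  "b"  orig:{}
  [2..2]={T0}  "a"  orig:{}
  [3..3]={T0}  "a"  orig:{}
  [4..4]={T0}  "a"  orig:{}
  [5..5]={T1}  "b"  orig:{}
  [6..6]={T0}  "a"  orig:{}
  [7..7]={T1}  "b"  orig:{}
  [0..1]={A}  "ab"
  [1..2]=∅  "ba"
  [2..3]={X2}  "aa"  orig:{}
  [3..4]={X2}  "aa"  orig:{}
  [4..5]={A}  "ab"
  [5..6]=∅  "ba"
  [6..7]={A}  "ab"
  [0..2]=∅  "aba"
  [1..3]=∅  "baa"
  [2..4]=∅  "aaa"
  [3..5]=∅  "aab"
  [4..6]=∅  "aba"
  [5..7]=∅  "bab"
  [0..3]={A}  "abaa"
  [1..4]=∅  "baaa"
  [2..5]=∅  "aaab"
  [3..6]=∅  "aaba"
  [4..7]={X3}  "abab"  orig:{}
  [0..4]=∅  "abaaa"
  [1..5]=∅  "baaab"
  [2..6]=∅  "aaaba"
  [3..7]=∅  "aabab"
  [0..5]={X3}  "abaaab"  orig:{}
  [1..6]=∅  "baaaba"
  [2..7]=∅  "aaabab"
  [0..6]=∅  "abaaaba"
  [1..7]=∅  "baaabab"
  [0..7]={S}  "abaaabab"

S ∈ T[0,7] ⇒ YES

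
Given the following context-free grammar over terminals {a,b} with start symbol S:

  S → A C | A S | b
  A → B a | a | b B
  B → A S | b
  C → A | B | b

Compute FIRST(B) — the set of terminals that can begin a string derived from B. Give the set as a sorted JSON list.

FIRST sets, iterate to fixpoint:
iter 1:
  A via A→a: +{a}
  A via A→b B: +{b}
  B via B→A S: +{a,b}
  C via C→A: +{a,b}
  S via S→A C: +{a,b}
  FIRST[S]={a,b}  FIRST[A]={a,b}  FIRST[B]={a,b}  FIRST[C]={a,b}
iter 2: done
  FIRST[S]={a,b}  FIRST[A]={a,b}  FIRST[B]={a,b}  FIRST[C]={a,b}

FIRST(B) = ["a", "b"]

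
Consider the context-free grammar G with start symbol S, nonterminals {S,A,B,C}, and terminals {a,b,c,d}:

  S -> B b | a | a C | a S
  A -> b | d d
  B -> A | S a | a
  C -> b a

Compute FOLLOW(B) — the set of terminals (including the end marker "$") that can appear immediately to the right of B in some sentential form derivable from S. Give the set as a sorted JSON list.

Compute FIRST by fixpoint:
iter 1:
  A via A→b: +{b}
  A via A→d d: +{d}
  B via B→A: +{b,d}
  B via B→a: +{a}
  C via C→b a: +{b}
  S via S→B b: +{a,b,d}
  S: {a,b,d}  A: {b,d}  B: {a,b,d}  C: {b}
iter 2: — fixpoint
  S: {a,b,d}  A: {b,d}  B: {a,b,d}  C: {b}

FOLLOW iteration:
FOLLOW(S) := {$}
iter 1:
  B→S a: FOLLOW(S) ⊇ FIRST(a) = {a}; new: +{a}
  S→B b: FOLLOW(B) ⊇ FIRST(b) = {b}; new: +{b}
  S→a C: FOLLOW(C) ⊇ FOLLOW(S) ⊇ {$,a}; new: +{$,a}
  FOLLOW[S]={$,a}  FOLLOW[A]={}  FOLLOW[B]={b}  FOLLOW[C]={$,a}
iter 2:
  B→A: FOLLOW(A) ⊇ FOLLOW(B) ⊇ {b}; new: +{b}
  FOLLOW[S]={$,a}  FOLLOW[A]={b}  FOLLOW[B]={b}  FOLLOW[C]={$,a}
iter 3: — fixpoint
  FOLLOW[S]={$,a}  FOLLOW[A]={b}  FOLLOW[B]={b}  FOLLOW[C]={$,a}

FOLLOW(B) = ["b"]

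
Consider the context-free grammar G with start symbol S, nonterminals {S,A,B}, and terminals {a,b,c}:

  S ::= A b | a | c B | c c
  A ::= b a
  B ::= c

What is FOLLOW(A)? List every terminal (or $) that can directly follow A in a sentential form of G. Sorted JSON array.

Compute FIRST by fixpoint:
round 1:
  A via A→b a: +{b}
  B via B→c: +{c}
  S via S→A b: +{b}
  S via S→a: +{a}
  S via S→c B: +{c}
  FIRST(S)={a,b,c}  FIRST(A)={b}  FIRST(B)={c}
round 2: done
  FIRST(S)={a,b,c}  FIRST(A)={b}  FIRST(B)={c}

FOLLOW sets:
seed FOLLOW(S) with $
[1]
  S→A b: FOLLOW(A) ⊇ FIRST(b) = {b}; new: +{b}
  S→c B: FOLLOW(B) ⊇ FOLLOW(S) ⊇ {$}; new: +{$}
  S: {$}  A: {b}  B: {$}
[2] (stable)
  S: {$}  A: {b}  B: {$}

FOLLOW(A) = ["b"]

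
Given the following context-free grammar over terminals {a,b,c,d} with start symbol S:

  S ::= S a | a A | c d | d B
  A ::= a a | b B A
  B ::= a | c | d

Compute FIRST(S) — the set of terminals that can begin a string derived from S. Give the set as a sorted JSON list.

FIRST sets, iterate to fixpoint:
iter 1:
  A via A→a a: +{a}
  A via A→b B A: +{b}
  B via B→a: +{a}
  B via B→c: +{c}
  B via B→d: +{d}
  S via S→a A: +{a}
  S via S→c d: +{c}
  S via S→d B: +{d}
  FIRST(S)={a,c,d}  FIRST(A)={a,b}  FIRST(B)={a,c,d}
iter 2: — fixpoint
  FIRST(S)={a,c,d}  FIRST(A)={a,b}  FIRST(B)={a,c,d}

FIRST(S) = ["a", "c", "d"]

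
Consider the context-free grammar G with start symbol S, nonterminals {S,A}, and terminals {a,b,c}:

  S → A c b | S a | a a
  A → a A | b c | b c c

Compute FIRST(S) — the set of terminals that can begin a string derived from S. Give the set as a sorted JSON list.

FIRST iteration:
[1]
  A via A→a A: +{a}
  A via A→b c: +{b}
  S via S→A c b: +{a,b}
  S: {a,b}  A: {a,b}
[2] (stable)
  S: {a,b}  A: {a,b}

FIRST(S) = ["a", "b"]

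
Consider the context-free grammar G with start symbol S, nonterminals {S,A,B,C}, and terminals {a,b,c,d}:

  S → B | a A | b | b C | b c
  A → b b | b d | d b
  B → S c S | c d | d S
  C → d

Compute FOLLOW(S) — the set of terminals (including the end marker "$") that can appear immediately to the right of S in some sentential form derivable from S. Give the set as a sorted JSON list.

FIRST sets, iterate to fixpoint:
round 1:
  A via A→b b: +{b}
  A via A→d b: +{d}
  B via B→c d: +{c}
  B via B→d S: +{d}
  C via C→d: +{d}
  S via S→B: +{c,d}
  S via S→a A: +{a}
  S via S→b: +{b}
  FIRST(S)={a,b,c,d}  FIRST(A)={b,d}  FIRST(B)={c,d}  FIRST(C)={d}
round 2:
  B via B→S c S: +{a,b}
  FIRST(S)={a,b,c,d}  FIRST(A)={b,d}  FIRST(B)={a,b,c,d}  FIRST(C)={d}
round 3: — fixpoint
  FIRST(S)={a,b,c,d}  FIRST(A)={b,d}  FIRST(B)={a,b,c,d}  FIRST(C)={d}

Compute FOLLOW by fixpoint:
FOLLOW(S) := {$}
iter 1:
  B→S c S: FOLLOW(S) ⊇ FIRST(c) = {c}; new: +{c}
  S→B: FOLLOW(B) ⊇ FOLLOW(S) ⊇ {$,c}; new: +{$,c}
  S→a A: FOLLOW(A) ⊇ FOLLOW(S) ⊇ {$,c}; new: +{$,c}
  S→b C: FOLLOW(C) ⊇ FOLLOW(S) ⊇ {$,c}; new: +{$,c}
  FOLLOW[S]={$,c}  FOLLOW[A]={$,c}  FOLLOW[B]={$,c}  FOLLOW[C]={$,c}
iter 2: done
  FOLLOW[S]={$,c}  FOLLOW[A]={$,c}  FOLLOW[B]={$,c}  FOLLOW[C]={$,c}

FOLLOW(S) = ["$", "c"]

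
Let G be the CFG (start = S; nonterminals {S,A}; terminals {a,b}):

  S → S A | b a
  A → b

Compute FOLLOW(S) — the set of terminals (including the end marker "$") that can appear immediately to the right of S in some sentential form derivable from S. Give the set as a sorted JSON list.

Compute FIRST by fixpoint:
iter 1:
  A via A→b: +{b}
  S via S→b a: +{b}
  FIRST(S)={b}  FIRST(A)={b}
iter 2: (no change)
  FIRST(S)={b}  FIRST(A)={b}

FOLLOW iteration:
FOLLOW(S) := {$}
iter 1:
  S→S A: FOLLOW(S) ⊇ FIRST(A) = {b}; new: +{b}
  S→S A: FOLLOW(A) ⊇ FOLLOW(S) ⊇ {$,b}; new: +{$,b}
  S: {$,b}  A: {$,b}
iter 2: — fixpoint
  S: {$,b}  A: {$,b}

FOLLOW(S) = ["$", "b"]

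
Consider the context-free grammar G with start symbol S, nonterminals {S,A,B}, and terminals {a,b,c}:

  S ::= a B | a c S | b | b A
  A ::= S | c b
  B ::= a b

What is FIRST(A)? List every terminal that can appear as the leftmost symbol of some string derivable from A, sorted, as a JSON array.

FIRST iteration:
iter 1:
  A via A→c b: +{c}
  B via B→a b: +{a}
  S via S→a B: +{a}
  S via S→b: +{b}
  FIRST(S)={a,b}  FIRST(A)={c}  FIRST(B)={a}
iter 2:
  A via A→S: +{a,b}
  FIRST(S)={a,b}  FIRST(A)={a,b,c}  FIRST(B)={a}
iter 3: — fixpoint
  FIRST(S)={a,b}  FIRST(A)={a,b,c}  FIRST(B)={a}

FIRST(A) = ["a", "b", "c"]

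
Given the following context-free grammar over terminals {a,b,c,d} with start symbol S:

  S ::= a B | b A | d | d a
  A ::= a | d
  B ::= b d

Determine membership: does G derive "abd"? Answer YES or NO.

CNF form of G:
  S -> T0 A | T1 T2 | T2 B | d
  A -> a | d
  B -> T0 T1
  T0 -> b
  T1 -> d
  T2 -> a

Fill CYK table bottom-up:
  [0..0]={A,T2}  "a"  orig:{A}
  [1..1]={T0}  "b"  orig:{}
  [2..2]={A,S,T1}  "d"  orig:{A,S}
  [0..1]=∅  "ab"
  [1..2]={B,S}  "bd"
  [0..2]={S}  "abd"

S ∈ T[0,2] ⇒ YES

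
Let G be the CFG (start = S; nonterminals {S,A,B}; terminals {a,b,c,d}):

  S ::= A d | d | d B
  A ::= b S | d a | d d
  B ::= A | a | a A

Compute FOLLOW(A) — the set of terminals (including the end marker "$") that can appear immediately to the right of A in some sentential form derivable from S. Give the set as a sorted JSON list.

FIRST sets, iterate to fixpoint:
pass 1:
  A via A→b S: +{b}
  A via A→d a: +{d}
  B via B→A: +{b,d}
  B via B→a: +{a}
  S via S→A d: +{b,d}
  S: {b,d}  A: {b,d}  B: {a,b,d}
pass 2: (stable)
  S: {b,d}  A: {b,d}  B: {a,b,d}

FOLLOW iteration:
FOLLOW(S) := {$}
round 1:
  S→A d: FOLLOW(A) ⊇ FIRST(d) = {d}; new: +{d}
  S→d B: FOLLOW(B) ⊇ FOLLOW(S) ⊇ {$}; new: +{$}
  FOLLOW(S)={$}  FOLLOW(A)={d}  FOLLOW(B)={$}
round 2:
  A→b S: FOLLOW(S) ⊇ FOLLOW(A) ⊇ {d}; new: +{d}
  B→A: FOLLOW(A) ⊇ FOLLOW(B) ⊇ {$}; new: +{$}
  S→d B: FOLLOW(B) ⊇ FOLLOW(S) ⊇ {$,d}; new: +{d}
  FOLLOW(S)={$,d}  FOLLOW(A)={$,d}  FOLLOW(B)={$,d}
round 3: — fixpoint
  FOLLOW(S)={$,d}  FOLLOW(A)={$,d}  FOLLOW(B)={$,d}

FOLLOW(A) = ["$", "d"]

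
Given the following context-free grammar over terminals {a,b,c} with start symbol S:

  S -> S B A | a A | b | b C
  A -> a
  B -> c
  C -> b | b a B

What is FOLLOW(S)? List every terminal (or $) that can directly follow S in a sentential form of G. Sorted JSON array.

Compute FIRST by fixpoint:
round 1:
  A via A→a: +{a}
  B via B→c: +{c}
  C via C→b: +{b}
  S via S→a A: +{a}
  S via S→b: +{b}
  FIRST[S]={a,b}  FIRST[A]={a}  FIRST[B]={c}  FIRST[C]={b}
round 2: (no change)
  FIRST[S]={a,b}  FIRST[A]={a}  FIRST[B]={c}  FIRST[C]={b}

FOLLOW sets:
initialize: $ ∈ FOLLOW(S)
iter 1:
  S→S B A: FOLLOW(S) ⊇ FIRST(B) = {c}; new: +{c}
  S→S B A: FOLLOW(B) ⊇ FIRST(A) = {a}; new: +{a}
  S→S B A: FOLLOW(A) ⊇ FOLLOW(S) ⊇ {$,c}; new: +{$,c}
  S→b C: FOLLOW(C) ⊇ FOLLOW(S) ⊇ {$,c}; new: +{$,c}
  FOLLOW(S)={$,c}  FOLLOW(A)={$,c}  FOLLOW(B)={a}  FOLLOW(C)={$,c}
iter 2:
  C→b a B: FOLLOW(B) ⊇ FOLLOW(C) ⊇ {$,c}; new: +{$,c}
  FOLLOW(S)={$,c}  FOLLOW(A)={$,c}  FOLLOW(B)={$,a,c}  FOLLOW(C)={$,c}
iter 3: done
  FOLLOW(S)={$,c}  FOLLOW(A)={$,c}  FOLLOW(B)={$,a,c}  FOLLOW(C)={$,c}

FOLLOW(S) = ["$", "c"]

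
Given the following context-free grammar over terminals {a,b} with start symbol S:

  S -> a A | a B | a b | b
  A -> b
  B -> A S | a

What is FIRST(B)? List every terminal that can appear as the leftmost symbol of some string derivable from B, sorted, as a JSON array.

FIRST sets, iterate to fixpoint:
pass 1:
  A via A→b: +{b}
  B via B→A S: +{b}
  B via B→a: +{a}
  S via S→a A: +{a}
  S via S→b: +{b}
  FIRST(S)={a,b}  FIRST(A)={b}  FIRST(B)={a,b}
pass 2: (stable)
  FIRST(S)={a,b}  FIRST(A)={b}  FIRST(B)={a,b}

FIRST(B) = ["a", "b"]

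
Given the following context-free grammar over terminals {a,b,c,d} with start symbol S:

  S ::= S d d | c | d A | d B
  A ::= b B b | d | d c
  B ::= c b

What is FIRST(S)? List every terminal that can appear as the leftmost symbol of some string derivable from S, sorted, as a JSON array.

Compute FIRST by fixpoint:
pass 1:
  A via A→b B b: +{b}
  A via A→d: +{d}
  B via B→c b: +{c}
  S via S→c: +{c}
  S via S→d A: +{d}
  FIRST(S)={c,d}  FIRST(A)={b,d}  FIRST(B)={c}
pass 2: (no change)
  FIRST(S)={c,d}  FIRST(A)={b,d}  FIRST(B)={c}

FIRST(S) = ["c", "d"]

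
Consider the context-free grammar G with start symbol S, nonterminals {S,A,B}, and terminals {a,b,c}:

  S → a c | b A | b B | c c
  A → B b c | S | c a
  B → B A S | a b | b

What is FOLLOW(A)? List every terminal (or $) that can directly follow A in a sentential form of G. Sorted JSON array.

FIRST iteration:
round 1:
  A via A→c a: +{c}
  B via B→a b: +{a}
  B via B→b: +{b}
  S via S→a c: +{a}
  S via S→b A: +{b}
  S via S→c c: +{c}
  FIRST[S]={a,b,c}  FIRST[A]={c}  FIRST[B]={a,b}
round 2:
  A via A→B b c: +{a,b}
  FIRST[S]={a,b,c}  FIRST[A]={a,b,c}  FIRST[B]={a,b}
round 3: (stable)
  FIRST[S]={a,b,c}  FIRST[A]={a,b,c}  FIRST[B]={a,b}

FOLLOW iteration:
seed FOLLOW(S) with $
iter 1:
  A→B b c: FOLLOW(B) ⊇ FIRST(b) = {b}; new: +{b}
  B→B A S: FOLLOW(B) ⊇ FIRST(A) = {a,b,c}; new: +{a,c}
  B→B A S: FOLLOW(A) ⊇ FIRST(S) = {a,b,c}; new: +{a,b,c}
  B→B A S: FOLLOW(S) ⊇ FOLLOW(B) ⊇ {a,b,c}; new: +{a,b,c}
  S→b A: FOLLOW(A) ⊇ FOLLOW(S) ⊇ {$,a,b,c}; new: +{$}
  S→b B: FOLLOW(B) ⊇ FOLLOW(S) ⊇ {$,a,b,c}; new: +{$}
  FOLLOW[S]={$,a,b,c}  FOLLOW[A]={$,a,b,c}  FOLLOW[B]={$,a,b,c}
iter 2: done
  FOLLOW[S]={$,a,b,c}  FOLLOW[A]={$,a,b,c}  FOLLOW[B]={$,a,b,c}

FOLLOW(A) = ["$", "a", "b", "c"]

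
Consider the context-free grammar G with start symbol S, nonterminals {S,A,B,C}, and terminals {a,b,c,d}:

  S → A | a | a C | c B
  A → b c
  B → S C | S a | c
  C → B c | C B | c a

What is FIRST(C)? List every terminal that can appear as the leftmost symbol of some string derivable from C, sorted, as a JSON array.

Compute FIRST by fixpoint:
pass 1:
  A via A→b c: +{b}
  B via B→c: +{c}
  C via C→B c: +{c}
  S via S→A: +{b}
  S via S→a: +{a}
  S via S→c B: +{c}
  FIRST(S)={a,b,c}  FIRST(A)={b}  FIRST(B)={c}  FIRST(C)={c}
pass 2:
  B via B→S C: +{a,b}
  C via C→B c: +{a,b}
  FIRST(S)={a,b,c}  FIRST(A)={b}  FIRST(B)={a,b,c}  FIRST(C)={a,b,c}
pass 3: — fixpoint
  FIRST(S)={a,b,c}  FIRST(A)={b}  FIRST(B)={a,b,c}  FIRST(C)={a,b,c}

FIRST(C) = ["a", "b", "c"]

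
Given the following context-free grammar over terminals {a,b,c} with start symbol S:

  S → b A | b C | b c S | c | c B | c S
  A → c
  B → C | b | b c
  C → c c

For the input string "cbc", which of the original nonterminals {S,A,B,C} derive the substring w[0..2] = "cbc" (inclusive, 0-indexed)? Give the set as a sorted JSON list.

Convert to CNF:
  S -> T0 A | T0 C | T0 X2 | T1 B | T1 S | c
  A -> c
  B -> T0 T1 | T1 T1 | b
  C -> T1 T1
  T0 -> b
  T1 -> c
  X2 -> T1 S

CYK table (by increasing span) (cells [i..j] with 0 ≤ i ≤ j ≤ 2 only):
  T[0,0] 'c' = {A,S,T1}  orig:{A,S}
  T[1,1] 'b' = {B,T0}  orig:{B}
  T[2,2] 'c' = {A,S,T1}  orig:{A,S}
  T[0,1] 'cb' = {S}
  T[1,2] 'bc' = {B,S}
  T[0,2] 'cbc' = {S,X2}  orig:{S}

Original NTs in T[0,2] deriving "cbc": ["S"]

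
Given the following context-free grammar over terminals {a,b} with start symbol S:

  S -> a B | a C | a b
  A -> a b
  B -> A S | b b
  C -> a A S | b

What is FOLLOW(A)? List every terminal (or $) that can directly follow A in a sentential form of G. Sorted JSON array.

Compute FIRST by fixpoint:
round 1:
  A via A→a b: +{a}
  B via B→A S: +{a}
  B via B→b b: +{b}
  C via C→a A S: +{a}
  C via C→b: +{b}
  S via S→a B: +{a}
  S: {a}  A: {a}  B: {a,b}  C: {a,b}
round 2: (no change)
  S: {a}  A: {a}  B: {a,b}  C: {a,b}

FOLLOW sets:
seed FOLLOW(S) with $
round 1:
  B→A S: FOLLOW(A) ⊇ FIRST(S) = {a}; new: +{a}
  S→a B: FOLLOW(B) ⊇ FOLLOW(S) ⊇ {$}; new: +{$}
  S→a C: FOLLOW(C) ⊇ FOLLOW(S) ⊇ {$}; new: +{$}
  FOLLOW[S]={$}  FOLLOW[A]={a}  FOLLOW[B]={$}  FOLLOW[C]={$}
round 2: (no change)
  FOLLOW[S]={$}  FOLLOW[A]={a}  FOLLOW[B]={$}  FOLLOW[C]={$}

FOLLOW(A) = ["a"]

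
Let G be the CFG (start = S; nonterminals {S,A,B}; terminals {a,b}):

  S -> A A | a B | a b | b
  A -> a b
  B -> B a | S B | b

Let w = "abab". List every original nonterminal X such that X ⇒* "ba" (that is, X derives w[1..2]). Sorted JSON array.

CNF form of G:
  S -> A A | T0 B | T0 T1 | b
  A -> T0 T1
  B -> B T0 | S B | b
  T0 -> a
  T1 -> b

Fill CYK table bottom-up (cells [i..j] with 1 ≤ i ≤ j ≤ 2 only):
  T[1,1] 'b' = {B,S,T1}  orig:{B,S}
  T[2,2] 'a' = {T0}  orig:{}
  T[1,2] 'ba' = {B}

Original NTs in T[1,2] deriving "ba": ["B"]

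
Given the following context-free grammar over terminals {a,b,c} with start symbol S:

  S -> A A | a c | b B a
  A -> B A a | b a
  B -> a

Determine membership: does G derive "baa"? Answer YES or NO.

Convert to CNF:
  S -> A A | T0 T2 | T1 X4
  A -> B X3 | T1 T0
  B -> a
  T0 -> a
  T1 -> b
  T2 -> c
  X3 -> A T0
  X4 -> B T0

Fill CYK table bottom-up:
  [0..0]={T1}  "b"  orig:{}
  [1..1]={B,T0}  "a"  orig:{B}
  [2..2]={B,T0}  "a"  orig:{B}
  [0..1]={A}  "ba"
  [1..2]={X4}  "aa"  orig:{}
  [0..2]={S,X3}  "baa"  orig:{S}

S ∈ T[0,2] ⇒ YES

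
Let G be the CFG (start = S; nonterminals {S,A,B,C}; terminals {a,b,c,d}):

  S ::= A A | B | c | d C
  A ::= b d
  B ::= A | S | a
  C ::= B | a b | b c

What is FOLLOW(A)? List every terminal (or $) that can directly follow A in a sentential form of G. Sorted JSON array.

Compute FIRST by fixpoint:
iter 1:
  A via A→b d: +{b}
  B via B→A: +{b}
  B via B→a: +{a}
  C via C→B: +{a,b}
  S via S→A A: +{b}
  S via S→B: +{a}
  S via S→c: +{c}
  S via S→d C: +{d}
  FIRST[S]={a,b,c,d}  FIRST[A]={b}  FIRST[B]={a,b}  FIRST[C]={a,b}
iter 2:
  B via B→S: +{c,d}
  C via C→B: +{c,d}
  FIRST[S]={a,b,c,d}  FIRST[A]={b}  FIRST[B]={a,b,c,d}  FIRST[C]={a,b,c,d}
iter 3: — fixpoint
  FIRST[S]={a,b,c,d}  FIRST[A]={b}  FIRST[B]={a,b,c,d}  FIRST[C]={a,b,c,d}

FOLLOW sets:
FOLLOW(S) := {$}
pass 1:
  S→A A: FOLLOW(A) ⊇ FIRST(A) = {b}; new: +{b}
  S→A A: FOLLOW(A) ⊇ FOLLOW(S) ⊇ {$}; new: +{$}
  S→B: FOLLOW(B) ⊇ FOLLOW(S) ⊇ {$}; new: +{$}
  S→d C: FOLLOW(C) ⊇ FOLLOW(S) ⊇ {$}; new: +{$}
  FOLLOW(S)={$}  FOLLOW(A)={$,b}  FOLLOW(B)={$}  FOLLOW(C)={$}
pass 2: (stable)
  FOLLOW(S)={$}  FOLLOW(A)={$,b}  FOLLOW(B)={$}  FOLLOW(C)={$}

FOLLOW(A) = ["$", "b"]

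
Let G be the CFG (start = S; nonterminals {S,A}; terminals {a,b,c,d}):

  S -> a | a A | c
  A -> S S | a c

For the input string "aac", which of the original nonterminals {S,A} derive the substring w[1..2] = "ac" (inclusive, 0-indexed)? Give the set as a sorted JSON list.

CNF form of G:
  S -> T0 A | a | c
  A -> S S | T0 T1
  T0 -> a
  T1 -> c

CYK table (by increasing span), restricted to cells inside w[1..2]:
  T[1,1] 'a' = {S,T0}  orig:{S}
  T[2,2] 'c' = {S,T1}  orig:{S}
  T[1,2] 'ac' = {A}

Original NTs in T[1,2] deriving "ac": ["A"]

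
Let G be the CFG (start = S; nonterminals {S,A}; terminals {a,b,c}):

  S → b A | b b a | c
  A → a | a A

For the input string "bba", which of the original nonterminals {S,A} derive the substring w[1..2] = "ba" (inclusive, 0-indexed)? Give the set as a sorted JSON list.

CNF form of G:
  S -> T1 A | T1 X2 | c
  A -> T0 A | a
  T0 -> a
  T1 -> b
  X2 -> T1 T0

CYK table (by increasing span) — only the sub-triangle for w[1..2]:
  [1..1]={T1}  "b"  orig:{}
  [2..2]={A,T0}  "a"  orig:{A}
  [1..2]={S,X2}  "ba"  orig:{S}

Original NTs in T[1,2] deriving "ba": ["S"]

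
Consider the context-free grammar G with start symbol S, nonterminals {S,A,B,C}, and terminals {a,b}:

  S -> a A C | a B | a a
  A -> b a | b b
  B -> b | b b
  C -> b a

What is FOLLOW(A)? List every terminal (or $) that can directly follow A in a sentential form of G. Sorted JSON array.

FIRST sets, iterate to fixpoint:
[1]
  A via A→b a: +{b}
  B via B→b: +{b}
  C via C→b a: +{b}
  S via S→a A C: +{a}
  FIRST(S)={a}  FIRST(A)={b}  FIRST(B)={b}  FIRST(C)={b}
[2] (stable)
  FIRST(S)={a}  FIRST(A)={b}  FIRST(B)={b}  FIRST(C)={b}

Compute FOLLOW by fixpoint:
initialize: $ ∈ FOLLOW(S)
round 1:
  S→a A C: FOLLOW(A) ⊇ FIRST(C) = {b}; new: +{b}
  S→a A C: FOLLOW(C) ⊇ FOLLOW(S) ⊇ {$}; new: +{$}
  S→a B: FOLLOW(B) ⊇ FOLLOW(S) ⊇ {$}; new: +{$}
  FOLLOW[S]={$}  FOLLOW[A]={b}  FOLLOW[B]={$}  FOLLOW[C]={$}
round 2: (stable)
  FOLLOW[S]={$}  FOLLOW[A]={b}  FOLLOW[B]={$}  FOLLOW[C]={$}

FOLLOW(A) = ["b"]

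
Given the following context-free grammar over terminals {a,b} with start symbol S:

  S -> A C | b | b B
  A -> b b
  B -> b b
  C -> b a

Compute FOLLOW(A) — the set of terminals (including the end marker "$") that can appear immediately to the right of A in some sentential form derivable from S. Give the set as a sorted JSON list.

FIRST iteration:
round 1:
  A via A→b b: +{b}
  B via B→b b: +{b}
  C via C→b a: +{b}
  S via S→A C: +{b}
  FIRST(S)={b}  FIRST(A)={b}  FIRST(B)={b}  FIRST(C)={b}
round 2: done
  FIRST(S)={b}  FIRST(A)={b}  FIRST(B)={b}  FIRST(C)={b}

FOLLOW sets:
FOLLOW(S) := {$}
iter 1:
  S→A C: FOLLOW(A) ⊇ FIRST(C) = {b}; new: +{b}
  S→A C: FOLLOW(C) ⊇ FOLLOW(S) ⊇ {$}; new: +{$}
  S→b B: FOLLOW(B) ⊇ FOLLOW(S) ⊇ {$}; new: +{$}
  FOLLOW(S)={$}  FOLLOW(A)={b}  FOLLOW(B)={$}  FOLLOW(C)={$}
iter 2: — fixpoint
  FOLLOW(S)={$}  FOLLOW(A)={b}  FOLLOW(B)={$}  FOLLOW(C)={$}

FOLLOW(A) = ["b"]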